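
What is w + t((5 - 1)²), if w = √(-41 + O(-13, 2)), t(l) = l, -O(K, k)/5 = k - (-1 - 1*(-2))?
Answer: 16 + I*√46 ≈ 16.0 + 6.7823*I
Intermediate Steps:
O(K, k) = 5 - 5*k (O(K, k) = -5*(k - (-1 - 1*(-2))) = -5*(k - (-1 + 2)) = -5*(k - 1*1) = -5*(k - 1) = -5*(-1 + k) = 5 - 5*k)
w = I*√46 (w = √(-41 + (5 - 5*2)) = √(-41 + (5 - 10)) = √(-41 - 5) = √(-46) = I*√46 ≈ 6.7823*I)
w + t((5 - 1)²) = I*√46 + (5 - 1)² = I*√46 + 4² = I*√46 + 16 = 16 + I*√46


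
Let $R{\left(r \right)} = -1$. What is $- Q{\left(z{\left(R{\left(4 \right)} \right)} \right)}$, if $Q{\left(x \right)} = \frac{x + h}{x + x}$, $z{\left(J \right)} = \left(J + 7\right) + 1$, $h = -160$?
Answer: $\frac{153}{14} \approx 10.929$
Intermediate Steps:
$z{\left(J \right)} = 8 + J$ ($z{\left(J \right)} = \left(7 + J\right) + 1 = 8 + J$)
$Q{\left(x \right)} = \frac{-160 + x}{2 x}$ ($Q{\left(x \right)} = \frac{x - 160}{x + x} = \frac{-160 + x}{2 x}$)
$- Q{\left(z{\left(R{\left(4 \right)} \right)} \right)} = - \frac{-160 + \left(8 - 1\right)}{2 \left(8 - 1\right)} = - \frac{-160 + 7}{2 \cdot 7} = - \frac{-153}{2 \cdot 7} = \left(-1\right) \left(- \frac{153}{14}\right) = \frac{153}{14}$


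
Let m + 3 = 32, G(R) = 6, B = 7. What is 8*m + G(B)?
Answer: 238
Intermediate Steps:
m = 29 (m = -3 + 32 = 29)
8*m + G(B) = 8*29 + 6 = 232 + 6 = 238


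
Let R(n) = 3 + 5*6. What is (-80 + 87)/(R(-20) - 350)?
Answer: -7/317 ≈ -0.022082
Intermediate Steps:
R(n) = 33 (R(n) = 3 + 30 = 33)
(-80 + 87)/(R(-20) - 350) = (-80 + 87)/(33 - 350) = 7/(-317) = 7*(-1/317) = -7/317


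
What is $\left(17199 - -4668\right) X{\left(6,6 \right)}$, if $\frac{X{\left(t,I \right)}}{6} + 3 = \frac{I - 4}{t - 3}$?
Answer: $-306138$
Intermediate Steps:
$X{\left(t,I \right)} = -18 + \frac{6 \left(-4 + I\right)}{-3 + t}$ ($X{\left(t,I \right)} = -18 + 6 \frac{I - 4}{t - 3} = -18 + 6 \frac{-4 + I}{-3 + t} = -18 + \frac{6 \left(-4 + I\right)}{-3 + t}$)
$\left(17199 - -4668\right) X{\left(6,6 \right)} = \left(17199 - -4668\right) \frac{6 \left(5 + 6 - 18\right)}{-3 + 6} = \left(17199 + 4668\right) \frac{6 \left(5 + 6 - 18\right)}{3} = 21867 \cdot 6 \cdot \frac{1}{3} \left(-7\right) = 21867 \left(-14\right) = -306138$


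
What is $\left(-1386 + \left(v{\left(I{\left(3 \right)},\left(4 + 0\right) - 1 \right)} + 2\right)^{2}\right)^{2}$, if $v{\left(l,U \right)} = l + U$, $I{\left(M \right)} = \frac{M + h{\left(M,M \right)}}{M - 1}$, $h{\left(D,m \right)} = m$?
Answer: $1747684$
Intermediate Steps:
$I{\left(M \right)} = \frac{2 M}{-1 + M}$ ($I{\left(M \right)} = \frac{M + M}{M - 1} = \frac{2 M}{-1 + M}$)
$v{\left(l,U \right)} = U + l$
$\left(-1386 + \left(v{\left(I{\left(3 \right)},\left(4 + 0\right) - 1 \right)} + 2\right)^{2}\right)^{2} = \left(-1386 + \left(\left(\left(\left(4 + 0\right) - 1\right) + 2 \cdot 3 \frac{1}{-1 + 3}\right) + 2\right)^{2}\right)^{2} = \left(-1386 + \left(\left(\left(4 - 1\right) + 2 \cdot 3 \cdot \frac{1}{2}\right) + 2\right)^{2}\right)^{2} = \left(-1386 + \left(\left(3 + 2 \cdot 3 \cdot \frac{1}{2}\right) + 2\right)^{2}\right)^{2} = \left(-1386 + \left(\left(3 + 3\right) + 2\right)^{2}\right)^{2} = \left(-1386 + \left(6 + 2\right)^{2}\right)^{2} = \left(-1386 + 8^{2}\right)^{2} = \left(-1386 + 64\right)^{2} = \left(-1322\right)^{2} = 1747684$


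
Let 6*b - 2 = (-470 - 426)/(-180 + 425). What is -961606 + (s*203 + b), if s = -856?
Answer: -119214299/105 ≈ -1.1354e+6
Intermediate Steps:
b = -29/105 (b = ⅓ + ((-470 - 426)/(-180 + 425))/6 = ⅓ + (-896/245)/6 = ⅓ + (-896*1/245)/6 = ⅓ + (⅙)*(-128/35) = ⅓ - 64/105 = -29/105 ≈ -0.27619)
-961606 + (s*203 + b) = -961606 + (-856*203 - 29/105) = -961606 + (-173768 - 29/105) = -961606 - 18245669/105 = -119214299/105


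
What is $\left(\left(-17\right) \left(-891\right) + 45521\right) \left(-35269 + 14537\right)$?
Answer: $-1257768976$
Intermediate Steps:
$\left(\left(-17\right) \left(-891\right) + 45521\right) \left(-35269 + 14537\right) = \left(15147 + 45521\right) \left(-20732\right) = 60668 \left(-20732\right) = -1257768976$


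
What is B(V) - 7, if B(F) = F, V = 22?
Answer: 15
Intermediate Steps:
B(V) - 7 = 22 - 7 = 15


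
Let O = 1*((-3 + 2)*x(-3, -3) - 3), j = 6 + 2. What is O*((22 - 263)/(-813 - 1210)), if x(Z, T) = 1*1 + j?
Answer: -2892/2023 ≈ -1.4296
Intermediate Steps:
j = 8
x(Z, T) = 9 (x(Z, T) = 1*1 + 8 = 1 + 8 = 9)
O = -12 (O = 1*((-3 + 2)*9 - 3) = 1*(-1*9 - 3) = 1*(-9 - 3) = 1*(-12) = -12)
O*((22 - 263)/(-813 - 1210)) = -12*(22 - 263)/(-813 - 1210) = -(-2892)/(-2023) = -(-2892)*(-1)/2023 = -12*241/2023 = -2892/2023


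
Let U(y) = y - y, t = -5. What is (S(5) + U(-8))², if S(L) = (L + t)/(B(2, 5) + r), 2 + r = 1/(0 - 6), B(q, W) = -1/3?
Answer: 0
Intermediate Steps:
B(q, W) = -⅓ (B(q, W) = -1*⅓ = -⅓)
U(y) = 0
r = -13/6 (r = -2 + 1/(0 - 6) = -2 + 1/(-6) = -2 - ⅙ = -13/6 ≈ -2.1667)
S(L) = 2 - 2*L/5 (S(L) = (L - 5)/(-⅓ - 13/6) = (-5 + L)/(-5/2) = (-5 + L)*(-⅖) = 2 - 2*L/5)
(S(5) + U(-8))² = ((2 - ⅖*5) + 0)² = ((2 - 2) + 0)² = (0 + 0)² = 0² = 0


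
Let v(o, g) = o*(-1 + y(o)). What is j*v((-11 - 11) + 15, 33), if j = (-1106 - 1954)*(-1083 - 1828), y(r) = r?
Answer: 498828960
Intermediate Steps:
j = 8907660 (j = -3060*(-2911) = 8907660)
v(o, g) = o*(-1 + o)
j*v((-11 - 11) + 15, 33) = 8907660*(((-11 - 11) + 15)*(-1 + ((-11 - 11) + 15))) = 8907660*((-22 + 15)*(-1 + (-22 + 15))) = 8907660*(-7*(-1 - 7)) = 8907660*(-7*(-8)) = 8907660*56 = 498828960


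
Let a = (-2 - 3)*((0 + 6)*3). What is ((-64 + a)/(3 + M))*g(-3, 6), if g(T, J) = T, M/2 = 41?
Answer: 462/85 ≈ 5.4353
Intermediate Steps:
M = 82 (M = 2*41 = 82)
a = -90 (a = -30*3 = -5*18 = -90)
((-64 + a)/(3 + M))*g(-3, 6) = ((-64 - 90)/(3 + 82))*(-3) = -154/85*(-3) = 462/85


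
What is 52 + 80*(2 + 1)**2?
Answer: 772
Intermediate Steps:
52 + 80*(2 + 1)**2 = 52 + 80*3**2 = 52 + 80*9 = 52 + 720 = 772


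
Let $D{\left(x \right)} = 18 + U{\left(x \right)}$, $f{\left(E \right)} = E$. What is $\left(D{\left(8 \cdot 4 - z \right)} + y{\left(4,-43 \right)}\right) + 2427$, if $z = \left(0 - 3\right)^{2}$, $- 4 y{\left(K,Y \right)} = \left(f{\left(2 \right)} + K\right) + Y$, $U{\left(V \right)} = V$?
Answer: $\frac{9909}{4} \approx 2477.3$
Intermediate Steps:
$y{\left(K,Y \right)} = - \frac{1}{2} - \frac{K}{4} - \frac{Y}{4}$ ($y{\left(K,Y \right)} = - \frac{\left(2 + K\right) + Y}{4} = - \frac{2 + K + Y}{4} = - \frac{1}{2} - \frac{K}{4} - \frac{Y}{4}$)
$z = 9$ ($z = \left(-3\right)^{2} = 9$)
$D{\left(x \right)} = 18 + x$
$\left(D{\left(8 \cdot 4 - z \right)} + y{\left(4,-43 \right)}\right) + 2427 = \left(\left(18 + \left(8 \cdot 4 - 9\right)\right) - - \frac{37}{4}\right) + 2427 = \left(\left(18 + \left(32 - 9\right)\right) - - \frac{37}{4}\right) + 2427 = \left(\left(18 + 23\right) + \frac{37}{4}\right) + 2427 = \left(41 + \frac{37}{4}\right) + 2427 = \frac{201}{4} + 2427 = \frac{9909}{4}$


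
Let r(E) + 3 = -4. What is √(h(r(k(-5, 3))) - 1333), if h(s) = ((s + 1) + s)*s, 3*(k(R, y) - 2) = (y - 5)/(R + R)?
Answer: 3*I*√138 ≈ 35.242*I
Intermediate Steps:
k(R, y) = 2 + (-5 + y)/(6*R) (k(R, y) = 2 + ((y - 5)/(R + R))/3 = 2 + ((-5 + y)/((2*R)))/3 = 2 + ((-5 + y)*(1/(2*R)))/3 = 2 + ((-5 + y)/(2*R))/3 = 2 + (-5 + y)/(6*R))
r(E) = -7 (r(E) = -3 - 4 = -7)
h(s) = s*(1 + 2*s) (h(s) = ((1 + s) + s)*s = (1 + 2*s)*s = s*(1 + 2*s))
√(h(r(k(-5, 3))) - 1333) = √(-7*(1 + 2*(-7)) - 1333) = √(-7*(1 - 14) - 1333) = √(-7*(-13) - 1333) = √(91 - 1333) = √(-1242) = 3*I*√138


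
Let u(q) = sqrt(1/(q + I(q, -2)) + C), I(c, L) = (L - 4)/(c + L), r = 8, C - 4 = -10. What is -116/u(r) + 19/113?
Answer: 19/113 + 116*I*sqrt(287)/41 ≈ 0.16814 + 47.931*I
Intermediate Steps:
C = -6 (C = 4 - 10 = -6)
I(c, L) = (-4 + L)/(L + c)
u(q) = sqrt(-6 + 1/(q - 6/(-2 + q))) (u(q) = sqrt(1/(q + (-4 - 2)/(-2 + q)) - 6) = sqrt(1/(q - 6/(-2 + q)) - 6) = sqrt(-6 + 1/(q - 6/(-2 + q))))
-116/u(r) + 19/113 = -116*sqrt(-6 + 8*(-2 + 8))/sqrt(36 - (-1 + 6*8)*(-2 + 8)) + 19/113 = -116*sqrt(-6 + 8*6)/sqrt(36 - 1*(-1 + 48)*6) + 19*(1/113) = -116*sqrt(-6 + 48)/sqrt(36 - 1*47*6) + 19/113 = -116*sqrt(42)/sqrt(36 - 282) + 19/113 = -116*(-I*sqrt(287)/41) + 19/113 = -(-116)*I*sqrt(287)/41 + 19/113 = 116*I*sqrt(287)/41 + 19/113 = 19/113 + 116*I*sqrt(287)/41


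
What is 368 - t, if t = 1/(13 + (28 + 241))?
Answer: 103775/282 ≈ 368.00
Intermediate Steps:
t = 1/282 (t = 1/(13 + 269) = 1/282 ≈ 0.0035461)
368 - t = 368 - 1*1/282 = 368 - 1/282 = 103775/282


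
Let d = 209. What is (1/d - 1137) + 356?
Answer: -163228/209 ≈ -781.00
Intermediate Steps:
(1/d - 1137) + 356 = (1/209 - 1137) + 356 = -237632/209 + 356 = -163228/209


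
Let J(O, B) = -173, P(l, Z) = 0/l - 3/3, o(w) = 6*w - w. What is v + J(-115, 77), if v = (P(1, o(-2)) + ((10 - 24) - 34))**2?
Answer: 2228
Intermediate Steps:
o(w) = 5*w
P(l, Z) = -1 (P(l, Z) = 0 - 3*1/3 = 0 - 1 = -1)
v = 2401 (v = (-1 + ((10 - 24) - 34))**2 = (-1 + (-14 - 34))**2 = (-1 - 48)**2 = (-49)**2 = 2401)
v + J(-115, 77) = 2401 - 173 = 2228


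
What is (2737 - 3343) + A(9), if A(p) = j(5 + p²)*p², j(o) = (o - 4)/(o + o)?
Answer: -48795/86 ≈ -567.38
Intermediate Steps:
j(o) = (-4 + o)/(2*o) (j(o) = (-4 + o)/((2*o)) = (-4 + o)*(1/(2*o)) = (-4 + o)/(2*o))
A(p) = p²*(1 + p²)/(2*(5 + p²)) (A(p) = ((-4 + (5 + p²))/(2*(5 + p²)))*p² = ((1 + p²)/(2*(5 + p²)))*p² = p²*(1 + p²)/(2*(5 + p²)))
(2737 - 3343) + A(9) = (2737 - 3343) + (9² + 9⁴)/(10 + 2*9²) = -606 + (81 + 6561)/(10 + 2*81) = -606 + 6642/(10 + 162) = -606 + 6642/172 = -606 + (1/172)*6642 = -606 + 3321/86 = -48795/86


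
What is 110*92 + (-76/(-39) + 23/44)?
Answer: 17370161/1716 ≈ 10122.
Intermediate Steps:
110*92 + (-76/(-39) + 23/44) = 10120 + (-76*(-1/39) + 23*(1/44)) = 10120 + (76/39 + 23/44) = 10120 + 4241/1716 = 17370161/1716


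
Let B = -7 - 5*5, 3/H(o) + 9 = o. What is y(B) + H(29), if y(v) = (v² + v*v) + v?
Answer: 40323/20 ≈ 2016.2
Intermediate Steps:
H(o) = 3/(-9 + o)
B = -32 (B = -7 - 25 = -32)
y(v) = v + 2*v² (y(v) = (v² + v²) + v = 2*v² + v = v + 2*v²)
y(B) + H(29) = -32*(1 + 2*(-32)) + 3/(-9 + 29) = -32*(1 - 64) + 3/20 = -32*(-63) + 3*(1/20) = 2016 + 3/20 = 40323/20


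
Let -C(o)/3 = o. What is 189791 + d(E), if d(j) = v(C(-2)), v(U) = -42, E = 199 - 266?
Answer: 189749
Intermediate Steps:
E = -67
C(o) = -3*o
d(j) = -42
189791 + d(E) = 189791 - 42 = 189749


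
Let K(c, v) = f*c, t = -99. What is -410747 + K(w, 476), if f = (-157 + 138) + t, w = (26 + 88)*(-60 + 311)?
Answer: -3787199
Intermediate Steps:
w = 28614 (w = 114*251 = 28614)
f = -118 (f = (-157 + 138) - 99 = -19 - 99 = -118)
K(c, v) = -118*c
-410747 + K(w, 476) = -410747 - 118*28614 = -410747 - 3376452 = -3787199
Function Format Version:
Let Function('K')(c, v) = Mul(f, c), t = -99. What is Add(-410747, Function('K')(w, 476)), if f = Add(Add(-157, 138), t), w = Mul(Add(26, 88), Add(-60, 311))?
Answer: -3787199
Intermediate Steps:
w = 28614 (w = Mul(114, 251) = 28614)
f = -118 (f = Add(Add(-157, 138), -99) = Add(-19, -99) = -118)
Function('K')(c, v) = Mul(-118, c)
Add(-410747, Function('K')(w, 476)) = Add(-410747, Mul(-118, 28614)) = Add(-410747, -3376452) = -3787199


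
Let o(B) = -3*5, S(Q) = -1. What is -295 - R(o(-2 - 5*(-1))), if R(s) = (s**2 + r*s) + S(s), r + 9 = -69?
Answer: -1689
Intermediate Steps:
r = -78 (r = -9 - 69 = -78)
o(B) = -15
R(s) = -1 + s**2 - 78*s (R(s) = (s**2 - 78*s) - 1 = -1 + s**2 - 78*s)
-295 - R(o(-2 - 5*(-1))) = -295 - (-1 + (-15)**2 - 78*(-15)) = -295 - (-1 + 225 + 1170) = -295 - 1*1394 = -295 - 1394 = -1689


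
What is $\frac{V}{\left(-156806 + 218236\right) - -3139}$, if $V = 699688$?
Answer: $\frac{699688}{64569} \approx 10.836$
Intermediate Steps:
$\frac{V}{\left(-156806 + 218236\right) - -3139} = \frac{699688}{\left(-156806 + 218236\right) - -3139} = \frac{699688}{61430 + \left(3268 - 129\right)} = \frac{699688}{61430 + 3139} = \frac{699688}{64569}$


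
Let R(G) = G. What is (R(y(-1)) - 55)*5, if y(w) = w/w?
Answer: -270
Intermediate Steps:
y(w) = 1
(R(y(-1)) - 55)*5 = (1 - 55)*5 = -54*5 = -270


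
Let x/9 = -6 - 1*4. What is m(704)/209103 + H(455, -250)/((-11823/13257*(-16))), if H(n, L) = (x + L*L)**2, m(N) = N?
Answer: 899772341542815781/3296299692 ≈ 2.7296e+8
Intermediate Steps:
x = -90 (x = 9*(-6 - 1*4) = 9*(-6 - 4) = 9*(-10) = -90)
H(n, L) = (-90 + L**2)**2 (H(n, L) = (-90 + L*L)**2 = (-90 + L**2)**2)
m(704)/209103 + H(455, -250)/((-11823/13257*(-16))) = 704/209103 + (-90 + (-250)**2)**2/((-11823/13257*(-16))) = 704*(1/209103) + (-90 + 62500)**2/((-11823*1/13257*(-16))) = 704/209103 + 62410**2/((-3941/4419*(-16))) = 704/209103 + 3895008100/(63056/4419) = 704/209103 + 3895008100*(4419/63056) = 704/209103 + 4303010198475/15764 = 899772341542815781/3296299692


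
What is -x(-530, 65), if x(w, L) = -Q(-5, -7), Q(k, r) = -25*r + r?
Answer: 168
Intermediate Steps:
Q(k, r) = -24*r
x(w, L) = -168 (x(w, L) = -(-24)*(-7) = -1*168 = -168)
-x(-530, 65) = -1*(-168) = 168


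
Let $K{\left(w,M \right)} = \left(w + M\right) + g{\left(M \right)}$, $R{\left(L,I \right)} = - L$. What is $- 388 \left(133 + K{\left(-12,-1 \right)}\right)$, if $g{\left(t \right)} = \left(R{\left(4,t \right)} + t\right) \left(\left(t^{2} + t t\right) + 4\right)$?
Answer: $-34920$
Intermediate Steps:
$g{\left(t \right)} = \left(-4 + t\right) \left(4 + 2 t^{2}\right)$ ($g{\left(t \right)} = \left(\left(-1\right) 4 + t\right) \left(\left(t^{2} + t t\right) + 4\right) = \left(-4 + t\right) \left(\left(t^{2} + t^{2}\right) + 4\right) = \left(-4 + t\right) \left(2 t^{2} + 4\right) = \left(-4 + t\right) \left(4 + 2 t^{2}\right)$)
$K{\left(w,M \right)} = -16 + w - 8 M^{2} + 2 M^{3} + 5 M$ ($K{\left(w,M \right)} = \left(w + M\right) + \left(-16 - 8 M^{2} + 2 M^{3} + 4 M\right) = \left(M + w\right) + \left(-16 - 8 M^{2} + 2 M^{3} + 4 M\right) = -16 + w - 8 M^{2} + 2 M^{3} + 5 M$)
$- 388 \left(133 + K{\left(-12,-1 \right)}\right) = - 388 \left(133 - \left(33 + 2 + 8\right)\right) = - 388 \left(133 - 43\right) = \left(-388\right) 90 = -34920$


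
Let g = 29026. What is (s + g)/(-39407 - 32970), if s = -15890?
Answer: -13136/72377 ≈ -0.18149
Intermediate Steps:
(s + g)/(-39407 - 32970) = (-15890 + 29026)/(-39407 - 32970) = 13136/(-72377) = 13136*(-1/72377) = -13136/72377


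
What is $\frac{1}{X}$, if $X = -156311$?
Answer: $- \frac{1}{156311} \approx -6.3975 \cdot 10^{-6}$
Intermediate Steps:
$\frac{1}{X} = \frac{1}{-156311} = - \frac{1}{156311}$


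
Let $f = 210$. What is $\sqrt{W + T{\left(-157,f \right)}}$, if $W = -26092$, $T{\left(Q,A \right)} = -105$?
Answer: $i \sqrt{26197} \approx 161.85 i$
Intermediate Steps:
$\sqrt{W + T{\left(-157,f \right)}} = \sqrt{-26092 - 105} = \sqrt{-26197} = i \sqrt{26197}$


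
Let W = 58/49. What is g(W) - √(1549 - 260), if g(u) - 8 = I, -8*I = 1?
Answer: 63/8 - √1289 ≈ -28.028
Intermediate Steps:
W = 58/49 (W = 58*(1/49) = 58/49 ≈ 1.1837)
I = -⅛ (I = -⅛*1 = -⅛ ≈ -0.12500)
g(u) = 63/8 (g(u) = 8 - ⅛ = 63/8)
g(W) - √(1549 - 260) = 63/8 - √(1549 - 260) = 63/8 - √1289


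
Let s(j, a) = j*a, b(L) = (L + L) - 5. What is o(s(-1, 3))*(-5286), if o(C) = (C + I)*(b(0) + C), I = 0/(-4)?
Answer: -126864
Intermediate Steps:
b(L) = -5 + 2*L (b(L) = 2*L - 5 = -5 + 2*L)
s(j, a) = a*j
I = 0 (I = 0*(-¼) = 0)
o(C) = C*(-5 + C) (o(C) = (C + 0)*((-5 + 2*0) + C) = C*((-5 + 0) + C) = C*(-5 + C))
o(s(-1, 3))*(-5286) = ((3*(-1))*(-5 + 3*(-1)))*(-5286) = -3*(-5 - 3)*(-5286) = -3*(-8)*(-5286) = 24*(-5286) = -126864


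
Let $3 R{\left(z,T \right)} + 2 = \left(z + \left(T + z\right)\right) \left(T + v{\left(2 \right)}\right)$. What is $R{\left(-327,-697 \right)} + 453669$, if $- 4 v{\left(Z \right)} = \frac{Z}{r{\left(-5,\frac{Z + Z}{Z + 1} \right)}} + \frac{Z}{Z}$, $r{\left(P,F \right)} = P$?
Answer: $\frac{46057093}{60} \approx 7.6762 \cdot 10^{5}$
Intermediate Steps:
$v{\left(Z \right)} = - \frac{1}{4} + \frac{Z}{20}$ ($v{\left(Z \right)} = - \frac{\frac{Z}{-5} + \frac{Z}{Z}}{4} = - \frac{Z \left(- \frac{1}{5}\right) + 1}{4} = - \frac{- \frac{Z}{5} + 1}{4} = - \frac{1 - \frac{Z}{5}}{4} = - \frac{1}{4} + \frac{Z}{20}$)
$R{\left(z,T \right)} = - \frac{2}{3} + \frac{\left(- \frac{3}{20} + T\right) \left(T + 2 z\right)}{3}$ ($R{\left(z,T \right)} = - \frac{2}{3} + \frac{\left(z + \left(T + z\right)\right) \left(T + \left(- \frac{1}{4} + \frac{1}{20} \cdot 2\right)\right)}{3} = - \frac{2}{3} + \frac{\left(T + 2 z\right) \left(T + \left(- \frac{1}{4} + \frac{1}{10}\right)\right)}{3} = - \frac{2}{3} + \frac{\left(T + 2 z\right) \left(T - \frac{3}{20}\right)}{3} = - \frac{2}{3} + \frac{\left(T + 2 z\right) \left(- \frac{3}{20} + T\right)}{3} = - \frac{2}{3} + \frac{\left(- \frac{3}{20} + T\right) \left(T + 2 z\right)}{3}$)
$R{\left(-327,-697 \right)} + 453669 = \left(- \frac{2}{3} - - \frac{327}{10} - - \frac{697}{20} + \frac{\left(-697\right)^{2}}{3} + \frac{2}{3} \left(-697\right) \left(-327\right)\right) + 453669 = \left(- \frac{2}{3} + \frac{327}{10} + \frac{697}{20} + \frac{1}{3} \cdot 485809 + 151946\right) + 453669 = \left(- \frac{2}{3} + \frac{327}{10} + \frac{697}{20} + \frac{485809}{3} + 151946\right) + 453669 = \frac{18836953}{60} + 453669 = \frac{46057093}{60}$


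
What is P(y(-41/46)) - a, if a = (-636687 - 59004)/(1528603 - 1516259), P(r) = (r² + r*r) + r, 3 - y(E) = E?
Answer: 591187715/6529976 ≈ 90.534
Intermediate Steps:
y(E) = 3 - E
P(r) = r + 2*r² (P(r) = (r² + r²) + r = 2*r² + r = r + 2*r²)
a = -695691/12344 ≈ -56.359
P(y(-41/46)) - a = (3 - (-41)/46)*(1 + 2*(3 - (-41)/46)) - 1*(-695691/12344) = (3 - (-41)/46)*(1 + 2*(3 - (-41)/46)) + 695691/12344 = (3 - 1*(-41/46))*(1 + 2*(3 - 1*(-41/46))) + 695691/12344 = (3 + 41/46)*(1 + 2*(3 + 41/46)) + 695691/12344 = 179*(1 + 2*(179/46))/46 + 695691/12344 = 179*(1 + 179/23)/46 + 695691/12344 = (179/46)*(202/23) + 695691/12344 = 18079/529 + 695691/12344 = 591187715/6529976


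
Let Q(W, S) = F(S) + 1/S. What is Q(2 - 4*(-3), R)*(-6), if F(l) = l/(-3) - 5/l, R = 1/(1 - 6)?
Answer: -602/5 ≈ -120.40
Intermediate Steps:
R = -1/5 (R = 1/(-5) = -1/5 ≈ -0.20000)
F(l) = -5/l - l/3 (F(l) = l*(-1/3) - 5/l = -l/3 - 5/l = -5/l - l/3)
Q(W, S) = -4/S - S/3 (Q(W, S) = (-5/S - S/3) + 1/S = -4/S - S/3)
Q(2 - 4*(-3), R)*(-6) = (-4/(-1/5) - 1/3*(-1/5))*(-6) = (-4*(-5) + 1/15)*(-6) = (20 + 1/15)*(-6) = (301/15)*(-6) = -602/5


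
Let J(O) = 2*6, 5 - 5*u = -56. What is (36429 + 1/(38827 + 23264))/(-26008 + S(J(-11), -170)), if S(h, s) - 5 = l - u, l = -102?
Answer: -5654782600/4054107663 ≈ -1.3948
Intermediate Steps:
u = 61/5 (u = 1 - 1/5*(-56) = 1 + 56/5 = 61/5 ≈ 12.200)
J(O) = 12
S(h, s) = -546/5 (S(h, s) = 5 + (-102 - 1*61/5) = 5 + (-102 - 61/5) = 5 - 571/5 = -546/5)
(36429 + 1/(38827 + 23264))/(-26008 + S(J(-11), -170)) = (36429 + 1/(38827 + 23264))/(-26008 - 546/5) = (36429 + 1/62091)/(-130586/5) = (36429 + 1/62091)*(-5/130586) = (2261913040/62091)*(-5/130586) = -5654782600/4054107663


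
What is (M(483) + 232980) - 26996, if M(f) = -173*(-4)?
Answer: 206676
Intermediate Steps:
M(f) = 692
(M(483) + 232980) - 26996 = (692 + 232980) - 26996 = 233672 - 26996 = 206676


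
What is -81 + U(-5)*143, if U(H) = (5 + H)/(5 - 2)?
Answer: -81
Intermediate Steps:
U(H) = 5/3 + H/3 (U(H) = (5 + H)/3 = (5 + H)*(⅓) = 5/3 + H/3)
-81 + U(-5)*143 = -81 + (5/3 + (⅓)*(-5))*143 = -81 + (5/3 - 5/3)*143 = -81 + 0*143 = -81 + 0 = -81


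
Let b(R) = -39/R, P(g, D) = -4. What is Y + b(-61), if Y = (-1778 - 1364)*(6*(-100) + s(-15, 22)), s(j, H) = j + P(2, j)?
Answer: 118638817/61 ≈ 1.9449e+6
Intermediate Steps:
s(j, H) = -4 + j (s(j, H) = j - 4 = -4 + j)
Y = 1944898 (Y = (-1778 - 1364)*(6*(-100) + (-4 - 15)) = -3142*(-600 - 19) = -3142*(-619) = 1944898)
Y + b(-61) = 1944898 - 39/(-61) = 1944898 - 39*(-1/61) = 1944898 + 39/61 = 118638817/61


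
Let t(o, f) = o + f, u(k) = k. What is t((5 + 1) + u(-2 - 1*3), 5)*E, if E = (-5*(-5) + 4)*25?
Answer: 4350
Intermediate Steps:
t(o, f) = f + o
E = 725 (E = (25 + 4)*25 = 29*25 = 725)
t((5 + 1) + u(-2 - 1*3), 5)*E = (5 + ((5 + 1) + (-2 - 1*3)))*725 = (5 + (6 + (-2 - 3)))*725 = (5 + (6 - 5))*725 = (5 + 1)*725 = 6*725 = 4350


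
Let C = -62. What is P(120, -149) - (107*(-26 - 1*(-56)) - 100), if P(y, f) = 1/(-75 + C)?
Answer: -426071/137 ≈ -3110.0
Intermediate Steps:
P(y, f) = -1/137 (P(y, f) = 1/(-75 - 62) = 1/(-137) = -1/137)
P(120, -149) - (107*(-26 - 1*(-56)) - 100) = -1/137 - (107*(-26 - 1*(-56)) - 100) = -1/137 - (107*(-26 + 56) - 100) = -1/137 - (107*30 - 100) = -1/137 - (3210 - 100) = -1/137 - 1*3110 = -1/137 - 3110 = -426071/137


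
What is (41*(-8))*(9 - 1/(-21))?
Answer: -62320/21 ≈ -2967.6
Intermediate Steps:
(41*(-8))*(9 - 1/(-21)) = -328*(9 - 1*(-1/21)) = -328*(9 + 1/21) = -328*190/21 = -62320/21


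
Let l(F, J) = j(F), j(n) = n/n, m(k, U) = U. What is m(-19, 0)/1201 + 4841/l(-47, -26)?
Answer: 4841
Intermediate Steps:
j(n) = 1
l(F, J) = 1
m(-19, 0)/1201 + 4841/l(-47, -26) = 0/1201 + 4841/1 = 0*(1/1201) + 4841*1 = 0 + 4841 = 4841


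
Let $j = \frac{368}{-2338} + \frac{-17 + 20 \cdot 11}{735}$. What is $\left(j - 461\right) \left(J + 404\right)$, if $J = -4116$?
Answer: $\frac{29998721024}{17535} \approx 1.7108 \cdot 10^{6}$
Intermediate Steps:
$j = \frac{2083}{17535}$ ($j = 368 \left(- \frac{1}{2338}\right) + \left(-17 + 220\right) \frac{1}{735} = - \frac{184}{1169} + 203 \cdot \frac{1}{735} = - \frac{184}{1169} + \frac{29}{105} = \frac{2083}{17535} \approx 0.11879$)
$\left(j - 461\right) \left(J + 404\right) = \left(\frac{2083}{17535} - 461\right) \left(-4116 + 404\right) = \left(- \frac{8081552}{17535}\right) \left(-3712\right) = \frac{29998721024}{17535}$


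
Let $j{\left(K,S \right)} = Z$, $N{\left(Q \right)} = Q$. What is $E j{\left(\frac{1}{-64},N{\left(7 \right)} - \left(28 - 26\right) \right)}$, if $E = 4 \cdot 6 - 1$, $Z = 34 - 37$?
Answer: $-69$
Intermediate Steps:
$Z = -3$
$j{\left(K,S \right)} = -3$
$E = 23$ ($E = 24 - 1 = 23$)
$E j{\left(\frac{1}{-64},N{\left(7 \right)} - \left(28 - 26\right) \right)} = 23 \left(-3\right) = -69$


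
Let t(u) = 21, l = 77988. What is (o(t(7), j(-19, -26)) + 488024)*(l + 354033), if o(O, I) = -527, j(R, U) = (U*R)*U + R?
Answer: 210608941437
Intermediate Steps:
j(R, U) = R + R*U**2 (j(R, U) = (R*U)*U + R = R*U**2 + R = R + R*U**2)
(o(t(7), j(-19, -26)) + 488024)*(l + 354033) = (-527 + 488024)*(77988 + 354033) = 487497*432021 = 210608941437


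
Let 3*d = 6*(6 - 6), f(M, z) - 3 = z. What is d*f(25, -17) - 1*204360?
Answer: -204360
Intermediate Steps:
f(M, z) = 3 + z
d = 0 (d = (6*(6 - 6))/3 = (6*0)/3 = (⅓)*0 = 0)
d*f(25, -17) - 1*204360 = 0*(3 - 17) - 1*204360 = 0*(-14) - 204360 = 0 - 204360 = -204360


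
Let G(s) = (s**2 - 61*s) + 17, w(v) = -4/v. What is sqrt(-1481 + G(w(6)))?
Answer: I*sqrt(12806)/3 ≈ 37.721*I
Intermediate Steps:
G(s) = 17 + s**2 - 61*s
sqrt(-1481 + G(w(6))) = sqrt(-1481 + (17 + (-4/6)**2 - (-244)/6)) = sqrt(-1481 + (17 + (-4*1/6)**2 - (-244)/6)) = sqrt(-1481 + (17 + (-2/3)**2 - 61*(-2/3))) = sqrt(-1481 + (17 + 4/9 + 122/3)) = sqrt(-1481 + 523/9) = sqrt(-12806/9) = I*sqrt(12806)/3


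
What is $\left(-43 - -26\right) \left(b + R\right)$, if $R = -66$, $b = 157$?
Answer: $-1547$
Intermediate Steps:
$\left(-43 - -26\right) \left(b + R\right) = \left(-43 - -26\right) \left(157 - 66\right) = \left(-43 + 26\right) 91 = \left(-17\right) 91 = -1547$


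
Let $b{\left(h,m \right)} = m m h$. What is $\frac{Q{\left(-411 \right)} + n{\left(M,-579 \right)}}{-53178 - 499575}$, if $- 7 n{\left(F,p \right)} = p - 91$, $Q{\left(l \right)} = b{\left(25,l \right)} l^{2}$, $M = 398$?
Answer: $- \frac{4993503242845}{3869271} \approx -1.2906 \cdot 10^{6}$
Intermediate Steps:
$b{\left(h,m \right)} = h m^{2}$ ($b{\left(h,m \right)} = m^{2} h = h m^{2}$)
$Q{\left(l \right)} = 25 l^{4}$ ($Q{\left(l \right)} = 25 l^{2} l^{2} = 25 l^{4}$)
$n{\left(F,p \right)} = 13 - \frac{p}{7}$ ($n{\left(F,p \right)} = - \frac{p - 91}{7} = - \frac{-91 + p}{7} = 13 - \frac{p}{7}$)
$\frac{Q{\left(-411 \right)} + n{\left(M,-579 \right)}}{-53178 - 499575} = \frac{25 \left(-411\right)^{4} + \left(13 - - \frac{579}{7}\right)}{-53178 - 499575} = \frac{25 \cdot 28534304241 + \left(13 + \frac{579}{7}\right)}{-552753} = \left(713357606025 + \frac{670}{7}\right) \left(- \frac{1}{552753}\right) = \frac{4993503242845}{7} \left(- \frac{1}{552753}\right) = - \frac{4993503242845}{3869271}$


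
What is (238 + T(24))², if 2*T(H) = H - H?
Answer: 56644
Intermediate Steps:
T(H) = 0 (T(H) = (H - H)/2 = (½)*0 = 0)
(238 + T(24))² = (238 + 0)² = 238² = 56644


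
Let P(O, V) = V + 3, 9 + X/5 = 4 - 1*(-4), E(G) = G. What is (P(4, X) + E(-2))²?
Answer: 16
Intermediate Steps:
X = -5 (X = -45 + 5*(4 - 1*(-4)) = -45 + 5*(4 + 4) = -45 + 5*8 = -45 + 40 = -5)
P(O, V) = 3 + V
(P(4, X) + E(-2))² = ((3 - 5) - 2)² = (-2 - 2)² = (-4)² = 16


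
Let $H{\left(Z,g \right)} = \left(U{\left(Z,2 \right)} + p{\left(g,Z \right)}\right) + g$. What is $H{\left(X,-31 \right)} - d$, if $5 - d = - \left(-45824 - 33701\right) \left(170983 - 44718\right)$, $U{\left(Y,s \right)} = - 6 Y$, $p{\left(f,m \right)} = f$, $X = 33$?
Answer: $10041223860$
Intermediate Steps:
$H{\left(Z,g \right)} = - 6 Z + 2 g$ ($H{\left(Z,g \right)} = \left(- 6 Z + g\right) + g = \left(g - 6 Z\right) + g = - 6 Z + 2 g$)
$d = -10041224120$ ($d = 5 - - \left(-45824 - 33701\right) \left(170983 - 44718\right) = 5 - - \left(-79525\right) 126265 = 5 - \left(-1\right) \left(-10041224125\right) = 5 - 10041224125 = -10041224120$)
$H{\left(X,-31 \right)} - d = \left(\left(-6\right) 33 + 2 \left(-31\right)\right) - -10041224120 = \left(-198 - 62\right) + 10041224120 = -260 + 10041224120 = 10041223860$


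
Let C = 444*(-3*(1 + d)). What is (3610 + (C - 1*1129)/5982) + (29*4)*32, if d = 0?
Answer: 43797743/5982 ≈ 7321.6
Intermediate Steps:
C = -1332 (C = 444*(-3*(1 + 0)) = 444*(-3*1) = 444*(-3) = -1332)
(3610 + (C - 1*1129)/5982) + (29*4)*32 = (3610 + (-1332 - 1*1129)/5982) + (29*4)*32 = (3610 + (-1332 - 1129)*(1/5982)) + 116*32 = (3610 - 2461*1/5982) + 3712 = (3610 - 2461/5982) + 3712 = 21592559/5982 + 3712 = 43797743/5982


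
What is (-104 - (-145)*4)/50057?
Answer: 68/7151 ≈ 0.0095092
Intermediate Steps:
(-104 - (-145)*4)/50057 = (-104 - 145*(-4))*(1/50057) = (-104 + 580)*(1/50057) = 476*(1/50057) = 68/7151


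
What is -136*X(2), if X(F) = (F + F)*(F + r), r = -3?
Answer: 544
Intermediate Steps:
X(F) = 2*F*(-3 + F) (X(F) = (F + F)*(F - 3) = (2*F)*(-3 + F) = 2*F*(-3 + F))
-136*X(2) = -272*2*(-3 + 2) = -272*2*(-1) = -136*(-4) = 544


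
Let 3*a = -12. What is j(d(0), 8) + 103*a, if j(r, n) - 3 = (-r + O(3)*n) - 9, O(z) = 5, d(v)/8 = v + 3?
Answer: -402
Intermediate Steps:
a = -4 (a = (⅓)*(-12) = -4)
d(v) = 24 + 8*v (d(v) = 8*(v + 3) = 8*(3 + v) = 24 + 8*v)
j(r, n) = -6 - r + 5*n (j(r, n) = 3 + ((-r + 5*n) - 9) = 3 + (-9 - r + 5*n) = -6 - r + 5*n)
j(d(0), 8) + 103*a = (-6 - (24 + 8*0) + 5*8) + 103*(-4) = (-6 - (24 + 0) + 40) - 412 = (-6 - 1*24 + 40) - 412 = (-6 - 24 + 40) - 412 = 10 - 412 = -402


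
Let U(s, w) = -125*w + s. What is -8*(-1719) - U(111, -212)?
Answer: -12859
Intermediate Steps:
U(s, w) = s - 125*w
-8*(-1719) - U(111, -212) = -8*(-1719) - (111 - 125*(-212)) = 13752 - (111 + 26500) = 13752 - 1*26611 = 13752 - 26611 = -12859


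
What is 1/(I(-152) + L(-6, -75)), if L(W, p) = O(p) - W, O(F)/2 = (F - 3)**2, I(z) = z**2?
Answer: 1/35278 ≈ 2.8346e-5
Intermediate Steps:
O(F) = 2*(-3 + F)**2 (O(F) = 2*(F - 3)**2 = 2*(-3 + F)**2)
L(W, p) = -W + 2*(-3 + p)**2 (L(W, p) = 2*(-3 + p)**2 - W = -W + 2*(-3 + p)**2)
1/(I(-152) + L(-6, -75)) = 1/((-152)**2 + (-1*(-6) + 2*(-3 - 75)**2)) = 1/(23104 + (6 + 2*(-78)**2)) = 1/(23104 + (6 + 2*6084)) = 1/(23104 + (6 + 12168)) = 1/(23104 + 12174) = 1/35278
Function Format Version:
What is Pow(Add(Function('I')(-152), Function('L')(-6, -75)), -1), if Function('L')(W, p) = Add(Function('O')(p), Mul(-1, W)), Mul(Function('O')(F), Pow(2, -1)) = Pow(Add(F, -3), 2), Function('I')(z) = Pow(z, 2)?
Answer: Rational(1, 35278) ≈ 2.8346e-5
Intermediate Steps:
Function('O')(F) = Mul(2, Pow(Add(-3, F), 2)) (Function('O')(F) = Mul(2, Pow(Add(F, -3), 2)) = Mul(2, Pow(Add(-3, F), 2)))
Function('L')(W, p) = Add(Mul(-1, W), Mul(2, Pow(Add(-3, p), 2))) (Function('L')(W, p) = Add(Mul(2, Pow(Add(-3, p), 2)), Mul(-1, W)) = Add(Mul(-1, W), Mul(2, Pow(Add(-3, p), 2))))
Pow(Add(Function('I')(-152), Function('L')(-6, -75)), -1) = Pow(Add(Pow(-152, 2), Add(Mul(-1, -6), Mul(2, Pow(Add(-3, -75), 2)))), -1) = Pow(Add(23104, Add(6, Mul(2, Pow(-78, 2)))), -1) = Pow(Add(23104, Add(6, Mul(2, 6084))), -1) = Pow(Add(23104, Add(6, 12168)), -1) = Pow(Add(23104, 12174), -1) = Pow(35278, -1) = Rational(1, 35278)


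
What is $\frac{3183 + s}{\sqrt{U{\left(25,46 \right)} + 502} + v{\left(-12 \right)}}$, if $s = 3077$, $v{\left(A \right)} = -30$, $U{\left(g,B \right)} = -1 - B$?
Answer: $- \frac{37560}{89} - \frac{1252 \sqrt{455}}{89} \approx -722.09$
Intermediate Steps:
$\frac{3183 + s}{\sqrt{U{\left(25,46 \right)} + 502} + v{\left(-12 \right)}} = \frac{3183 + 3077}{\sqrt{\left(-1 - 46\right) + 502} - 30} = \frac{6260}{\sqrt{\left(-1 - 46\right) + 502} - 30} = \frac{6260}{\sqrt{-47 + 502} - 30} = \frac{6260}{\sqrt{455} - 30} = \frac{6260}{-30 + \sqrt{455}}$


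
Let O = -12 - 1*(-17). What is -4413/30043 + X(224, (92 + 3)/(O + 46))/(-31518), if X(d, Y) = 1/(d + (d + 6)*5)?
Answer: -191108225359/1301034106476 ≈ -0.14689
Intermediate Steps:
O = 5 (O = -12 + 17 = 5)
X(d, Y) = 1/(30 + 6*d) (X(d, Y) = 1/(d + (6 + d)*5) = 1/(d + (30 + 5*d)) = 1/(30 + 6*d))
-4413/30043 + X(224, (92 + 3)/(O + 46))/(-31518) = -4413/30043 + (1/(6*(5 + 224)))/(-31518) = -4413*1/30043 + ((⅙)/229)*(-1/31518) = -4413/30043 + ((⅙)*(1/229))*(-1/31518) = -4413/30043 + (1/1374)*(-1/31518) = -4413/30043 - 1/43305732 = -191108225359/1301034106476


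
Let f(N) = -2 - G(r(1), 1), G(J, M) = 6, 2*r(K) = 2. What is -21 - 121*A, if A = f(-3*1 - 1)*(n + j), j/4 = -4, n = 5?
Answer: -10669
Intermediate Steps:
r(K) = 1 (r(K) = (1/2)*2 = 1)
j = -16 (j = 4*(-4) = -16)
f(N) = -8 (f(N) = -2 - 1*6 = -2 - 6 = -8)
A = 88 (A = -8*(5 - 16) = -8*(-11) = 88)
-21 - 121*A = -21 - 121*88 = -21 - 10648 = -10669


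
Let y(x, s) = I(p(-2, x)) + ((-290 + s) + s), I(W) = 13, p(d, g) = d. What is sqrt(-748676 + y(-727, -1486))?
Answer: 5*I*sqrt(30077) ≈ 867.14*I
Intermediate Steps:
y(x, s) = -277 + 2*s (y(x, s) = 13 + ((-290 + s) + s) = 13 + (-290 + 2*s) = -277 + 2*s)
sqrt(-748676 + y(-727, -1486)) = sqrt(-748676 + (-277 + 2*(-1486))) = sqrt(-748676 + (-277 - 2972)) = sqrt(-748676 - 3249) = sqrt(-751925) = 5*I*sqrt(30077)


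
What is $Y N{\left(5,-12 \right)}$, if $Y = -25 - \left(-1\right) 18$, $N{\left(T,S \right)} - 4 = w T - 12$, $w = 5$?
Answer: $-119$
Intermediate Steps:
$N{\left(T,S \right)} = -8 + 5 T$ ($N{\left(T,S \right)} = 4 + \left(5 T - 12\right) = 4 + \left(-12 + 5 T\right) = -8 + 5 T$)
$Y = -7$ ($Y = -25 - -18 = -25 + 18 = -7$)
$Y N{\left(5,-12 \right)} = - 7 \left(-8 + 5 \cdot 5\right) = - 7 \left(-8 + 25\right) = \left(-7\right) 17 = -119$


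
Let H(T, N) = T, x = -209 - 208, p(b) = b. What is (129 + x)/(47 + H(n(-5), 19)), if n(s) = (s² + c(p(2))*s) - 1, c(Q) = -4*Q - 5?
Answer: -36/17 ≈ -2.1176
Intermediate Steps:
c(Q) = -5 - 4*Q
x = -417
n(s) = -1 + s² - 13*s (n(s) = (s² + (-5 - 4*2)*s) - 1 = (s² + (-5 - 8)*s) - 1 = (s² - 13*s) - 1 = -1 + s² - 13*s)
(129 + x)/(47 + H(n(-5), 19)) = (129 - 417)/(47 + (-1 + (-5)² - 13*(-5))) = -288/(47 + (-1 + 25 + 65)) = -288/(47 + 89) = -288/136 = -288*1/136 = -36/17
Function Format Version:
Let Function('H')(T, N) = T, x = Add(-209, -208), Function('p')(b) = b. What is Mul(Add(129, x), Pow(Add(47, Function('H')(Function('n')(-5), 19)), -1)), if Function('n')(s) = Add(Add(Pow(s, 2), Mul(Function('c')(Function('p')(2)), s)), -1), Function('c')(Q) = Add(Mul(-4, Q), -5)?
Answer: Rational(-36, 17) ≈ -2.1176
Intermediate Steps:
Function('c')(Q) = Add(-5, Mul(-4, Q))
x = -417
Function('n')(s) = Add(-1, Pow(s, 2), Mul(-13, s)) (Function('n')(s) = Add(Add(Pow(s, 2), Mul(Add(-5, Mul(-4, 2)), s)), -1) = Add(Add(Pow(s, 2), Mul(Add(-5, -8), s)), -1) = Add(Add(Pow(s, 2), Mul(-13, s)), -1) = Add(-1, Pow(s, 2), Mul(-13, s)))
Mul(Add(129, x), Pow(Add(47, Function('H')(Function('n')(-5), 19)), -1)) = Mul(Add(129, -417), Pow(Add(47, Add(-1, Pow(-5, 2), Mul(-13, -5))), -1)) = Mul(-288, Pow(Add(47, Add(-1, 25, 65)), -1)) = Mul(-288, Pow(Add(47, 89), -1)) = Mul(-288, Pow(136, -1)) = Mul(-288, Rational(1, 136)) = Rational(-36, 17)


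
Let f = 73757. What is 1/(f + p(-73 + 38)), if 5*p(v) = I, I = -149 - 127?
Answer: 5/368509 ≈ 1.3568e-5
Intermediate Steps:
I = -276
p(v) = -276/5 (p(v) = (⅕)*(-276) = -276/5)
1/(f + p(-73 + 38)) = 1/(73757 - 276/5) = 1/(368509/5) = 5/368509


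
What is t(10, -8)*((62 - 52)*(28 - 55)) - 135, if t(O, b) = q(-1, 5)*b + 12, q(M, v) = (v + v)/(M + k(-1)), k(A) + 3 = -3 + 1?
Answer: -6975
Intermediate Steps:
k(A) = -5 (k(A) = -3 + (-3 + 1) = -3 - 2 = -5)
q(M, v) = 2*v/(-5 + M) (q(M, v) = (v + v)/(M - 5) = (2*v)/(-5 + M) = 2*v/(-5 + M))
t(O, b) = 12 - 5*b/3 (t(O, b) = (2*5/(-5 - 1))*b + 12 = (2*5/(-6))*b + 12 = (2*5*(-1/6))*b + 12 = -5*b/3 + 12 = 12 - 5*b/3)
t(10, -8)*((62 - 52)*(28 - 55)) - 135 = (12 - 5/3*(-8))*((62 - 52)*(28 - 55)) - 135 = (12 + 40/3)*(10*(-27)) - 135 = (76/3)*(-270) - 135 = -6840 - 135 = -6975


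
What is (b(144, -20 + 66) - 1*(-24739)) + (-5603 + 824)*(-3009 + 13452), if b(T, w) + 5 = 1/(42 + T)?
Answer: -9278119517/186 ≈ -4.9882e+7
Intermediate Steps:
b(T, w) = -5 + 1/(42 + T)
(b(144, -20 + 66) - 1*(-24739)) + (-5603 + 824)*(-3009 + 13452) = ((-209 - 5*144)/(42 + 144) - 1*(-24739)) + (-5603 + 824)*(-3009 + 13452) = ((-209 - 720)/186 + 24739) - 4779*10443 = ((1/186)*(-929) + 24739) - 49907097 = (-929/186 + 24739) - 49907097 = 4600525/186 - 49907097 = -9278119517/186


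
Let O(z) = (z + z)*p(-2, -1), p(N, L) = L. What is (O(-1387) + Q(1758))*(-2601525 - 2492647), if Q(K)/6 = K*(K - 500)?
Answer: -67610655663176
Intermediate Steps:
Q(K) = 6*K*(-500 + K) (Q(K) = 6*(K*(K - 500)) = 6*(K*(-500 + K)) = 6*K*(-500 + K))
O(z) = -2*z (O(z) = (z + z)*(-1) = (2*z)*(-1) = -2*z)
(O(-1387) + Q(1758))*(-2601525 - 2492647) = (-2*(-1387) + 6*1758*(-500 + 1758))*(-2601525 - 2492647) = (2774 + 6*1758*1258)*(-5094172) = (2774 + 13269384)*(-5094172) = 13272158*(-5094172) = -67610655663176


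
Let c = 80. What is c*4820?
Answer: 385600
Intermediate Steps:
c*4820 = 80*4820 = 385600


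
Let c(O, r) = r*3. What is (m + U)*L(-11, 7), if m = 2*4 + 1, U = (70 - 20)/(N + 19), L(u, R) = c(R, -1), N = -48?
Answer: -633/29 ≈ -21.828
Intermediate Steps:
c(O, r) = 3*r
L(u, R) = -3 (L(u, R) = 3*(-1) = -3)
U = -50/29 (U = (70 - 20)/(-48 + 19) = 50/(-29) = 50*(-1/29) = -50/29 ≈ -1.7241)
m = 9 (m = 8 + 1 = 9)
(m + U)*L(-11, 7) = (9 - 50/29)*(-3) = (211/29)*(-3) = -633/29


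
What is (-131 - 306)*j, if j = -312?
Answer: 136344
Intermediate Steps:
(-131 - 306)*j = (-131 - 306)*(-312) = -437*(-312) = 136344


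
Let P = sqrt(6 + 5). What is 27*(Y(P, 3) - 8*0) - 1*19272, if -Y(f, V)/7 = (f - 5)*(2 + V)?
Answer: -14547 - 945*sqrt(11) ≈ -17681.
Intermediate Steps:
P = sqrt(11) ≈ 3.3166
Y(f, V) = -7*(-5 + f)*(2 + V) (Y(f, V) = -7*(f - 5)*(2 + V) = -7*(-5 + f)*(2 + V))
27*(Y(P, 3) - 8*0) - 1*19272 = 27*((70 - 14*sqrt(11) + 35*3 - 7*3*sqrt(11)) - 8*0) - 1*19272 = 27*((70 - 14*sqrt(11) + 105 - 21*sqrt(11)) + 0) - 19272 = 27*((175 - 35*sqrt(11)) + 0) - 19272 = 27*(175 - 35*sqrt(11)) - 19272 = (4725 - 945*sqrt(11)) - 19272 = -14547 - 945*sqrt(11)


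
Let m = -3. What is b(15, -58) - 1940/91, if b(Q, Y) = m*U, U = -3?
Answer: -1121/91 ≈ -12.319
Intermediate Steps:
b(Q, Y) = 9 (b(Q, Y) = -3*(-3) = 9)
b(15, -58) - 1940/91 = 9 - 1940/91 = -1121/91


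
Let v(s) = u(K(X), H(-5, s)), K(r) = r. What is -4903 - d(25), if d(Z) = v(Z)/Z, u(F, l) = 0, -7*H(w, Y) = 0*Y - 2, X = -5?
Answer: -4903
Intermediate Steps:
H(w, Y) = 2/7 (H(w, Y) = -(0*Y - 2)/7 = -(0 - 2)/7 = -⅐*(-2) = 2/7)
v(s) = 0
d(Z) = 0 (d(Z) = 0/Z = 0)
-4903 - d(25) = -4903 - 1*0 = -4903 + 0 = -4903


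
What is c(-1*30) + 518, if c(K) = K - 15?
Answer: 473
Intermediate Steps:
c(K) = -15 + K
c(-1*30) + 518 = (-15 - 1*30) + 518 = (-15 - 30) + 518 = -45 + 518 = 473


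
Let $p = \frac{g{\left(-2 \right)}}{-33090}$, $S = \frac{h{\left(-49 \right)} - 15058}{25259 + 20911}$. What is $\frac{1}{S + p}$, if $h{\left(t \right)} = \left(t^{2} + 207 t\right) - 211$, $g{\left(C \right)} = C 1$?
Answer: $- \frac{10185102}{5075611} \approx -2.0067$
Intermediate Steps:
$g{\left(C \right)} = C$
$h{\left(t \right)} = -211 + t^{2} + 207 t$
$S = - \frac{23011}{46170}$ ($S = \frac{\left(-211 + \left(-49\right)^{2} + 207 \left(-49\right)\right) - 15058}{25259 + 20911} = \frac{\left(-211 + 2401 - 10143\right) - 15058}{46170} = \left(-7953 - 15058\right) \frac{1}{46170} = \left(-23011\right) \frac{1}{46170} = - \frac{23011}{46170} \approx -0.4984$)
$p = \frac{1}{16545}$ ($p = - \frac{2}{-33090} = \left(-2\right) \left(- \frac{1}{33090}\right) = \frac{1}{16545} \approx 6.0441 \cdot 10^{-5}$)
$\frac{1}{S + p} = \frac{1}{- \frac{23011}{46170} + \frac{1}{16545}} = \frac{1}{- \frac{5075611}{10185102}} = - \frac{10185102}{5075611}$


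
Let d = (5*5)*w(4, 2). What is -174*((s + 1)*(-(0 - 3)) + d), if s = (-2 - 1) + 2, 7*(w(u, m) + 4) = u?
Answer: 104400/7 ≈ 14914.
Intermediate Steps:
w(u, m) = -4 + u/7
s = -1 (s = -3 + 2 = -1)
d = -600/7 (d = (5*5)*(-4 + (1/7)*4) = 25*(-4 + 4/7) = 25*(-24/7) = -600/7 ≈ -85.714)
-174*((s + 1)*(-(0 - 3)) + d) = -174*((-1 + 1)*(-(0 - 3)) - 600/7) = -174*(0*(-1*(-3)) - 600/7) = -174*(0*3 - 600/7) = -174*(0 - 600/7) = -174*(-600/7) = 104400/7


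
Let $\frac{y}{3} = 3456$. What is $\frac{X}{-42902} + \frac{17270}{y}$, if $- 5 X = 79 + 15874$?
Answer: $\frac{967497101}{556009920} \approx 1.7401$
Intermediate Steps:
$X = - \frac{15953}{5}$ ($X = - \frac{79 + 15874}{5} = \left(- \frac{1}{5}\right) 15953 = - \frac{15953}{5} \approx -3190.6$)
$y = 10368$ ($y = 3 \cdot 3456 = 10368$)
$\frac{X}{-42902} + \frac{17270}{y} = - \frac{15953}{5 \left(-42902\right)} + \frac{17270}{10368} = \left(- \frac{15953}{5}\right) \left(- \frac{1}{42902}\right) + 17270 \cdot \frac{1}{10368} = \frac{15953}{214510} + \frac{8635}{5184} = \frac{967497101}{556009920}$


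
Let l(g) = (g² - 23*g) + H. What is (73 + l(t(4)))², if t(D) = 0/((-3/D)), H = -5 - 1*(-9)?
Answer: 5929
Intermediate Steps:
H = 4 (H = -5 + 9 = 4)
t(D) = 0 (t(D) = 0*(-D/3) = 0)
l(g) = 4 + g² - 23*g (l(g) = (g² - 23*g) + 4 = 4 + g² - 23*g)
(73 + l(t(4)))² = (73 + (4 + 0² - 23*0))² = (73 + (4 + 0 + 0))² = (73 + 4)² = 77² = 5929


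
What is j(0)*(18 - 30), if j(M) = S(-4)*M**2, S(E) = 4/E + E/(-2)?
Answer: 0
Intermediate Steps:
S(E) = 4/E - E/2 (S(E) = 4/E + E*(-1/2) = 4/E - E/2)
j(M) = M**2 (j(M) = (4/(-4) - 1/2*(-4))*M**2 = (4*(-1/4) + 2)*M**2 = (-1 + 2)*M**2 = 1*M**2 = M**2)
j(0)*(18 - 30) = 0**2*(18 - 30) = 0*(-12) = 0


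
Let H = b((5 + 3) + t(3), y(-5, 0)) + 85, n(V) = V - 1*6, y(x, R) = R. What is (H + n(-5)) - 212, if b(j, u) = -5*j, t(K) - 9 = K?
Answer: -238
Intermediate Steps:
t(K) = 9 + K
n(V) = -6 + V (n(V) = V - 6 = -6 + V)
H = -15 (H = -5*((5 + 3) + (9 + 3)) + 85 = -5*(8 + 12) + 85 = -5*20 + 85 = -100 + 85 = -15)
(H + n(-5)) - 212 = (-15 + (-6 - 5)) - 212 = (-15 - 11) - 212 = -26 - 212 = -238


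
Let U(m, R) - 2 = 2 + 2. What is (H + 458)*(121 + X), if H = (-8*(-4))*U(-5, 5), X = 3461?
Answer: 2328300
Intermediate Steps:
U(m, R) = 6 (U(m, R) = 2 + (2 + 2) = 2 + 4 = 6)
H = 192 (H = -8*(-4)*6 = 32*6 = 192)
(H + 458)*(121 + X) = (192 + 458)*(121 + 3461) = 650*3582 = 2328300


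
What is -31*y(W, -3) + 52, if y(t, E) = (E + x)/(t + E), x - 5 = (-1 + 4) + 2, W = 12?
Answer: 251/9 ≈ 27.889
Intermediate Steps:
x = 10 (x = 5 + ((-1 + 4) + 2) = 5 + (3 + 2) = 5 + 5 = 10)
y(t, E) = (10 + E)/(E + t) (y(t, E) = (E + 10)/(t + E) = (10 + E)/(E + t))
-31*y(W, -3) + 52 = -31*(10 - 3)/(-3 + 12) + 52 = -31*7/9 + 52 = -217/9 + 52 = 251/9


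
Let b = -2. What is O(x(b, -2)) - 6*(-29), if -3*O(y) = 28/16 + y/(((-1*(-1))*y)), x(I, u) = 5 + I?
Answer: 2077/12 ≈ 173.08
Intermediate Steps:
O(y) = -11/12 (O(y) = -(28/16 + y/(((-1*(-1))*y)))/3 = -(28*(1/16) + y/((1*y)))/3 = -(7/4 + y/y)/3 = -(7/4 + 1)/3 = -1/3*11/4 = -11/12)
O(x(b, -2)) - 6*(-29) = -11/12 - 6*(-29) = -11/12 + 174 = 2077/12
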